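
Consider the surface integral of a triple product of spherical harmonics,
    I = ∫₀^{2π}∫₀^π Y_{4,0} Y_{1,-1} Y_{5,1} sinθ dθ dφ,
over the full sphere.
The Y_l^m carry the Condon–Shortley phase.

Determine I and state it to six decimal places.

-0.190188

Rules hold: Σm=0, L=10 even, 3≤5≤5.
N = 9·3·11 = 297
Δ = 0!·8!·2!/11! = 1/495
Racah Σ t=0..0: t=0:+1/576 = 1/576
⇒ 3j(4 1 5; 0 0 0)² = 5/99, sgn -1
Racah Σ t=0..0: t=0:+1/1152 = 1/1152
⇒ 3j(4 1 5; 0 -1 1)² = 1/33, sgn +1
4πI² = N·(3j₀)²·(3jₘ)² = 5/11
I = -1·√(0.454545/4π) = -0.19018827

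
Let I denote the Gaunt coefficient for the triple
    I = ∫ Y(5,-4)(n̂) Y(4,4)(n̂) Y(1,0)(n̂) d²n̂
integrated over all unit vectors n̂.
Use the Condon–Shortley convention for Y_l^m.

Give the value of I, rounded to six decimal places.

0.147319

Checks pass: Σm=0; 10 even; l₃=1∈[1,9].
(2·5+1)(2·4+1)(2·1+1) = 297
Δ: 8! 2! 0! / 11! → 1/495
sum: t=4:+1/576 = 1/576
3j²(5 4 1; 0 0 0) = Δ·Π!·Σ² = 5/99  (sign -1)
sum: t=8:+1/40320 = 1/40320
3j²(5 4 1; -4 4 0) = Δ·Π!·Σ² = 1/55  (sign -1)
combine: 4πI² = 297·5/99·1/55 = 3/11
take √, sign +1: I = 0.14731920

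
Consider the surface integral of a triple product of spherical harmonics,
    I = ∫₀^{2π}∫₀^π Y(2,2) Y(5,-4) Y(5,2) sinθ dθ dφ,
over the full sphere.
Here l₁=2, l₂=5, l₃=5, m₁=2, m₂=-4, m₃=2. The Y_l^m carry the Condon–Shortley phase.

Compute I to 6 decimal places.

-0.137240

Rules hold: Σm=0, L=12 even, 3≤5≤7.
N = 5·11·11 = 605
Δ = 2!·2!·8!/13! = 1/38610
Racah Σ t=0..2: t=0:+1/2880 t=1:−1/576 t=2:+1/2880 = -1/960
⇒ 3j(2 5 5; 0 0 0)² = 10/429, sgn +1
Racah Σ t=0..0: t=0:+1/20160 = 1/20160
⇒ 3j(2 5 5; 2 -4 2)² = 12/715, sgn -1
4πI² = N·(3j₀)²·(3jₘ)² = 40/169
I = -1·√(0.236686/4π) = -0.13724032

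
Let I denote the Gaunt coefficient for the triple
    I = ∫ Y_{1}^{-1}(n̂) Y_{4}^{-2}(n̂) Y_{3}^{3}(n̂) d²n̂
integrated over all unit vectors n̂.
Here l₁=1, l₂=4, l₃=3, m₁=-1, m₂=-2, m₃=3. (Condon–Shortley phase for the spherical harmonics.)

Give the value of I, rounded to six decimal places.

0.061558

Checks pass: Σm=0; 8 even; l₃=3∈[3,5].
(2·1+1)(2·4+1)(2·3+1) = 189
Δ: 2! 0! 6! / 9! → 1/252
sum: t=1:−1/36 = -1/36
3j²(1 4 3; 0 0 0) = Δ·Π!·Σ² = 4/63  (sign +1)
sum: t=2:+1/1440 = 1/1440
3j²(1 4 3; -1 -2 3) = Δ·Π!·Σ² = 1/252  (sign +1)
combine: 4πI² = 189·4/63·1/252 = 1/21
take √, sign +1: I = 0.06155813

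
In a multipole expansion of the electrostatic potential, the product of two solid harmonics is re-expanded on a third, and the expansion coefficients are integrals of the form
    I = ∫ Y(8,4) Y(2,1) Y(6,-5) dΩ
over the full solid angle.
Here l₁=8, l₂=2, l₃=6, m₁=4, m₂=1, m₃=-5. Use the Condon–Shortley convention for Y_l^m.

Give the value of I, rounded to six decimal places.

Rules hold: Σm=0, L=16 even, 6≤6≤10.
N = 17·5·13 = 1105
Δ = 4!·12!·0!/17! = 1/30940
Racah Σ t=2..2: t=2:+1/2073600 = 1/2073600
⇒ 3j(8 2 6; 0 0 0)² = 28/1105, sgn +1
Racah Σ t=3..3: t=3:−1/239500800 = -1/239500800
⇒ 3j(8 2 6; 4 1 -5)² = 12/7735, sgn +1
4πI² = N·(3j₀)²·(3jₘ)² = 48/1105
I = +1·√(0.0434389/4π) = 0.05879421

0.058794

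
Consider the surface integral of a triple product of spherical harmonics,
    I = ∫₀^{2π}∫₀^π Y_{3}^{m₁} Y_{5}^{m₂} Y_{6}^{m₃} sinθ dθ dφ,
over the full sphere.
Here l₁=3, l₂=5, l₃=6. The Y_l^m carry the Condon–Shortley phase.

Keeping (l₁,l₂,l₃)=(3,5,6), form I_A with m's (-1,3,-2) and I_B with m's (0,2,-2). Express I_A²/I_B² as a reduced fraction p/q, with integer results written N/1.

l's match ⇒ only the (l;m) 3-j factors differ between A and B.
A: triangle coeff Δ(3,5,6) = 1/675675; Σ_t [0,2]: t=0:+1/1935360 t=1:−1/30240 t=2:+1/11520 = 1/18432; (3j)²=7/429 [(3 5 6; -1 3 -2)], sign=+1
B: triangle coeff Δ(3,5,6) = 1/675675; Σ_t [0,2]: t=0:+1/60480 t=1:−1/5760 t=2:+1/8640 = -1/24192; (3j)²=8/3003 [(3 5 6; 0 2 -2)], sign=-1
I_A²/I_B² = (7/429)/(8/3003) = 49/8

49/8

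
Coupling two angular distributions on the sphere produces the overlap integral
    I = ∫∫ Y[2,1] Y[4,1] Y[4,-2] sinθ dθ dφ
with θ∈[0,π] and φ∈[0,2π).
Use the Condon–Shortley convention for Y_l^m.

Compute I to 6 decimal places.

0.127700

Checks pass: Σm=0; 10 even; l₃=4∈[2,6].
(2·2+1)(2·4+1)(2·4+1) = 405
Δ: 2! 2! 6! / 11! → 1/13860
sum: t=0:+1/192 t=1:−1/36 t=2:+1/192 = -5/288
3j²(2 4 4; 0 0 0) = Δ·Π!·Σ² = 20/693  (sign -1)
sum: t=0:+1/240 t=1:−1/96 = -1/160
3j²(2 4 4; 1 1 -2) = Δ·Π!·Σ² = 27/1540  (sign -1)
combine: 4πI² = 405·20/693·27/1540 = 1215/5929
take √, sign +1: I = 0.12770047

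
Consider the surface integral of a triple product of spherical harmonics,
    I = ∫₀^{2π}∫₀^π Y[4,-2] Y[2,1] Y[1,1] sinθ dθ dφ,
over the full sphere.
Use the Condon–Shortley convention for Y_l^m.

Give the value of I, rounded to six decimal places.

0.000000

l₃=1 ∉ [2,6] — triangle fails ⇒ I = 0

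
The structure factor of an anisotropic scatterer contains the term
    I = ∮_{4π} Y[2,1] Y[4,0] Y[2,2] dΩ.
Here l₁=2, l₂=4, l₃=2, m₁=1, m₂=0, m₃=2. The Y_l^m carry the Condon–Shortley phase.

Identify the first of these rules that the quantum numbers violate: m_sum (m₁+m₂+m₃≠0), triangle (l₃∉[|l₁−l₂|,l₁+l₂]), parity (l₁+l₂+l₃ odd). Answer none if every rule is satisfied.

m_sum

azimuthal sum: 1 + 0 + 2 = 3  ✗
2 ≤ 2 ≤ 6 (triangle on l)
L = 2 + 4 + 2 = 8 (even)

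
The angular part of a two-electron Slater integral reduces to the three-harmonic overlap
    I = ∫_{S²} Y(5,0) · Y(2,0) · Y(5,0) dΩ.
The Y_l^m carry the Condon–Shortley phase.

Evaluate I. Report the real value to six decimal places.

Checks pass: Σm=0; 12 even; l₃=5∈[3,7].
(2·5+1)(2·2+1)(2·5+1) = 605
Δ: 2! 8! 2! / 13! → 1/38610
sum: t=0:+1/2880 t=1:−1/576 t=2:+1/2880 = -1/960
3j²(5 2 5; 0 0 0) = Δ·Π!·Σ² = 10/429  (sign +1)
(m-triple is (0,0,0) — same symbol as above.)
combine: 4πI² = 605·10/429·10/429 = 500/1521
take √, sign +1: I = 0.16173926

0.161739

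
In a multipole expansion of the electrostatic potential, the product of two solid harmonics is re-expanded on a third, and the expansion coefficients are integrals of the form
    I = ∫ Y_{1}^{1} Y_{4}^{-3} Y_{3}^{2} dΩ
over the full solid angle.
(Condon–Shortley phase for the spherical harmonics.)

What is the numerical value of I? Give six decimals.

Rules hold: Σm=0, L=8 even, 3≤3≤5.
N = 3·9·7 = 189
Δ = 2!·0!·6!/9! = 1/252
Racah Σ t=1..1: t=1:−1/36 = -1/36
⇒ 3j(1 4 3; 0 0 0)² = 4/63, sgn +1
Racah Σ t=0..0: t=0:+1/240 = 1/240
⇒ 3j(1 4 3; 1 -3 2)² = 1/12, sgn -1
4πI² = N·(3j₀)²·(3jₘ)² = 1/1
I = -1·√(1/4π) = -0.28209479

-0.282095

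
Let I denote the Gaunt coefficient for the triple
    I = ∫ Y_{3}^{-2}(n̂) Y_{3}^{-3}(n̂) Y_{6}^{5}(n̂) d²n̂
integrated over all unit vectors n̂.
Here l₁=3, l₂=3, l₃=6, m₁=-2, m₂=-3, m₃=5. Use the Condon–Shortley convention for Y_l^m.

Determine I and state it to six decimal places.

-0.254801

Rules hold: Σm=0, L=12 even, 0≤6≤6.
N = 7·7·13 = 637
Δ = 0!·6!·6!/13! = 1/12012
Racah Σ t=0..0: t=0:+1/1296 = 1/1296
⇒ 3j(3 3 6; 0 0 0)² = 100/3003, sgn +1
Racah Σ t=0..0: t=0:+1/86400 = 1/86400
⇒ 3j(3 3 6; -2 -3 5)² = 1/26, sgn -1
4πI² = N·(3j₀)²·(3jₘ)² = 350/429
I = -1·√(0.815851/4π) = -0.25480060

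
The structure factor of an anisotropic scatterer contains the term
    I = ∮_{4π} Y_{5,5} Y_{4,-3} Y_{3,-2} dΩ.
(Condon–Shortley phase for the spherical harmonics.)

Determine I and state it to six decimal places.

m-sum 0 ✓  L=12 even ✓  1≤3≤9 ✓
Π(2lᵢ+1) = 11×9×7 = 693
triangle coeff Δ(5,4,3) = 1/180180
Σ_t [2,4]: t=2:+1/576 t=3:−1/144 t=4:+1/576 = -1/288
(3j)²=20/1001 [(5 4 3; 0 0 0)], sign=+1
Σ_t [0,0]: t=0:+1/17280 = 1/17280
(3j)²=35/858 [(5 4 3; 5 -3 -2)], sign=-1
⇒ 4πI² = 1050/1859
I = (-1)√(1050/1859/(4π)) = -0.21200691

-0.212007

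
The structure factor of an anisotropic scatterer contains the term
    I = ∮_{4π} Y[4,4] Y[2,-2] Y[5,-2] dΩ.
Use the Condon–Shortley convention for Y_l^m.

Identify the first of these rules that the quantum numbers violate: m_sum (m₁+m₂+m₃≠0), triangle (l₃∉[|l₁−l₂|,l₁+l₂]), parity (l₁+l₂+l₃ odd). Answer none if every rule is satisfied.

azimuthal sum: 4 − 2 − 2 = 0  ✓
2 ≤ 5 ≤ 6 (triangle on l)  ✓
L = 4 + 2 + 5 = 11 (odd)  ✗

parity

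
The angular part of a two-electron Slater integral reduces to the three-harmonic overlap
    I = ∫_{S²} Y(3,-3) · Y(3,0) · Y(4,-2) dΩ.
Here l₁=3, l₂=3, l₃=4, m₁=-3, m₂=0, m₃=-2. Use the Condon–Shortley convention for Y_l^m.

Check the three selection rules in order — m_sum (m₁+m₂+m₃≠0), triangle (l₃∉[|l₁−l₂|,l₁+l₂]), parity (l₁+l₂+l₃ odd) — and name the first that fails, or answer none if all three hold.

m_sum

Σmᵢ = -5  ✗
l₃∈[|l₁−l₂|,l₁+l₂]=[0,6], have l₃=4
Σlᵢ = 10 ⇒ even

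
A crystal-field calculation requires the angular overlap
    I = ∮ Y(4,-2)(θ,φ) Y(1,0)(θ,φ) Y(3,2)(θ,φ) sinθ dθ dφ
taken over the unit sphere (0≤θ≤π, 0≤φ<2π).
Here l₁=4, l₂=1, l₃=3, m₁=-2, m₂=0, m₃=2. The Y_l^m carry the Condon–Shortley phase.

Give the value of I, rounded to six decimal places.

Checks pass: Σm=0; 8 even; l₃=3∈[3,5].
(2·4+1)(2·1+1)(2·3+1) = 189
Δ: 2! 6! 0! / 9! → 1/252
sum: t=1:−1/36 = -1/36
3j²(4 1 3; 0 0 0) = Δ·Π!·Σ² = 4/63  (sign +1)
sum: t=1:−1/120 = -1/120
3j²(4 1 3; -2 0 2) = Δ·Π!·Σ² = 1/21  (sign +1)
combine: 4πI² = 189·4/63·1/21 = 4/7
take √, sign +1: I = 0.21324362

0.213244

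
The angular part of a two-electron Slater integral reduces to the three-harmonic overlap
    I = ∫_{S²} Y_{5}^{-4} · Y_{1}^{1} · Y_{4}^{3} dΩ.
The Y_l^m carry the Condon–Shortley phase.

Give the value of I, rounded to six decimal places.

Checks pass: Σm=0; 10 even; l₃=4∈[4,6].
(2·5+1)(2·1+1)(2·4+1) = 297
Δ: 2! 8! 0! / 11! → 1/495
sum: t=1:−1/576 = -1/576
3j²(5 1 4; 0 0 0) = Δ·Π!·Σ² = 5/99  (sign -1)
sum: t=2:+1/10080 = 1/10080
3j²(5 1 4; -4 1 3) = Δ·Π!·Σ² = 4/55  (sign -1)
combine: 4πI² = 297·5/99·4/55 = 12/11
take √, sign +1: I = 0.29463840

0.294638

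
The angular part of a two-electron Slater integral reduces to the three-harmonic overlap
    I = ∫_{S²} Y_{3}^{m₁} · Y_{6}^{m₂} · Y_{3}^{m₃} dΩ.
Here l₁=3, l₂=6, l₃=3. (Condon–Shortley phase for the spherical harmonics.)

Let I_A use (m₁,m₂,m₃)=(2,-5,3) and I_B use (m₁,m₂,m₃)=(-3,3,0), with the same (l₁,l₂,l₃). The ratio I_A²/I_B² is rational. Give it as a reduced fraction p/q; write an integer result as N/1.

11/2

Same 3,6,3: normalisation and zero-m 3j drop out of the ratio.
A: Δ: 6! 0! 6! / 13! → 1/12012; sum: t=1:−1/86400 = -1/86400; 3j²(3 6 3; 2 -5 3) = Δ·Π!·Σ² = 1/26  (sign -1)
B: Δ: 6! 0! 6! / 13! → 1/12012; sum: t=6:+1/25920 = 1/25920; 3j²(3 6 3; -3 3 0) = Δ·Π!·Σ² = 1/143  (sign -1)
I_A²/I_B² = (1/26)/(1/143) = 11/2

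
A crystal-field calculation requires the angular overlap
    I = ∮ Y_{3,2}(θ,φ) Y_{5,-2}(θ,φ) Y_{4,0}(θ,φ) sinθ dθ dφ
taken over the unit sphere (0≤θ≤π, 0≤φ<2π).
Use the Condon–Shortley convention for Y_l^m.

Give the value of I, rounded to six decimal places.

Checks pass: Σm=0; 12 even; l₃=4∈[2,8].
(2·3+1)(2·5+1)(2·4+1) = 693
Δ: 4! 2! 6! / 13! → 1/180180
sum: t=1:−1/576 t=2:+1/144 t=3:−1/576 = 1/288
3j²(3 5 4; 0 0 0) = Δ·Π!·Σ² = 20/1001  (sign +1)
sum: t=0:+1/864 t=1:−1/576 = -1/1728
3j²(3 5 4; 2 -2 0) = Δ·Π!·Σ² = 5/1287  (sign -1)
combine: 4πI² = 693·20/1001·5/1287 = 100/1859
take √, sign -1: I = -0.06542675

-0.065427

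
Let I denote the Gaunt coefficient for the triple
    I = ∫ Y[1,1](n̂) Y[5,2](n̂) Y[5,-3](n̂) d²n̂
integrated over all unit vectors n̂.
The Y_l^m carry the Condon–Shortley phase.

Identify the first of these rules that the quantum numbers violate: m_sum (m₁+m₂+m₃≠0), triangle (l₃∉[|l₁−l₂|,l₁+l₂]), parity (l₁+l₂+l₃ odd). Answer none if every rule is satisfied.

parity

azimuthal sum: 1 + 2 − 3 = 0  ✓
4 ≤ 5 ≤ 6 (triangle on l)  ✓
L = 1 + 5 + 5 = 11 (odd)  ✗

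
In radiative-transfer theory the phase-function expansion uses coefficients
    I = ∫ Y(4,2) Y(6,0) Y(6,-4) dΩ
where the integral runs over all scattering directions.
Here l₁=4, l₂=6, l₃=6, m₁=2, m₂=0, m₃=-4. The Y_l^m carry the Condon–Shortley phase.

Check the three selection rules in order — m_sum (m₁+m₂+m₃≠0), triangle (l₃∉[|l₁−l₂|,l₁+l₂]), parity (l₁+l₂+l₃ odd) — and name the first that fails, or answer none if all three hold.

m_sum

m₁+m₂+m₃ = 2 + 0 − 4 = -2  ✗
triangle: |4−6|=2 ≤ l₃=6 ≤ 4+6=10
parity: l₁+l₂+l₃ = 16 is even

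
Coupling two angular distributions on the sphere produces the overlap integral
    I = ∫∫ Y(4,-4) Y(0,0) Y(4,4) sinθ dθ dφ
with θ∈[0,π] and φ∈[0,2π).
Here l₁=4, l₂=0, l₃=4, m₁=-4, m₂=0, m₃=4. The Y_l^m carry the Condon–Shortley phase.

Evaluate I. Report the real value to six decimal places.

m-sum 0 ✓  L=8 even ✓  4≤4≤4 ✓
Π(2lᵢ+1) = 9×1×9 = 81
triangle coeff Δ(4,0,4) = 1/9
Σ_t [0,0]: t=0:+1/576 = 1/576
(3j)²=1/9 [(4 0 4; 0 0 0)], sign=+1
Σ_t [0,0]: t=0:+1/40320 = 1/40320
(3j)²=1/9 [(4 0 4; -4 0 4)], sign=+1
⇒ 4πI² = 1/1
I = (+1)√(1/1/(4π)) = 0.28209479

0.282095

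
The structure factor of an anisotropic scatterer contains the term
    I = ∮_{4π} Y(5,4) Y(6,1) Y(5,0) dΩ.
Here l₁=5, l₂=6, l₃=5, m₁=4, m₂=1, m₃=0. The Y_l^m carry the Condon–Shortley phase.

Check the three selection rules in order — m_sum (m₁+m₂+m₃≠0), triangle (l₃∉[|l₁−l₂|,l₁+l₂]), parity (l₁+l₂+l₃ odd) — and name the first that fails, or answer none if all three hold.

m_sum

m₁+m₂+m₃ = 4 + 1 + 0 = 5  ✗
triangle: |5−6|=1 ≤ l₃=5 ≤ 5+6=11
parity: l₁+l₂+l₃ = 16 is even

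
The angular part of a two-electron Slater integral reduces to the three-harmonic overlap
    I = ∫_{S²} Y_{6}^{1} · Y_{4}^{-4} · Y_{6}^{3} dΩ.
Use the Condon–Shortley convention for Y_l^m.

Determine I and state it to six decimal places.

-0.167630

Rules hold: Σm=0, L=16 even, 2≤6≤10.
N = 13·9·13 = 1521
Δ = 4!·8!·4!/17! = 1/15315300
Racah Σ t=0..4: t=0:+1/829440 t=1:−1/25920 t=2:+1/9216 t=3:−1/25920 t=4:+1/829440 = 7/207360
⇒ 3j(6 4 6; 0 0 0)² = 28/2431, sgn +1
Racah Σ t=0..0: t=0:+1/414720 = 1/414720
⇒ 3j(6 4 6; 1 -4 3)² = 49/2431, sgn -1
4πI² = N·(3j₀)²·(3jₘ)² = 12348/34969
I = -1·√(0.353113/4π) = -0.16763001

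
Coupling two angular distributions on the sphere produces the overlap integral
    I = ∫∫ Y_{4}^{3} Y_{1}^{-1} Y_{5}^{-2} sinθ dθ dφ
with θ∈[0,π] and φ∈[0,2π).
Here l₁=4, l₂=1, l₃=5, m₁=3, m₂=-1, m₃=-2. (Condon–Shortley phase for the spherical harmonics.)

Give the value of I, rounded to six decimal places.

Checks pass: Σm=0; 10 even; l₃=5∈[3,5].
(2·4+1)(2·1+1)(2·5+1) = 297
Δ: 0! 8! 2! / 11! → 1/495
sum: t=0:+1/576 = 1/576
3j²(4 1 5; 0 0 0) = Δ·Π!·Σ² = 5/99  (sign -1)
sum: t=0:+1/10080 = 1/10080
3j²(4 1 5; 3 -1 -2) = Δ·Π!·Σ² = 1/165  (sign -1)
combine: 4πI² = 297·5/99·1/165 = 1/11
take √, sign +1: I = 0.08505478

0.085055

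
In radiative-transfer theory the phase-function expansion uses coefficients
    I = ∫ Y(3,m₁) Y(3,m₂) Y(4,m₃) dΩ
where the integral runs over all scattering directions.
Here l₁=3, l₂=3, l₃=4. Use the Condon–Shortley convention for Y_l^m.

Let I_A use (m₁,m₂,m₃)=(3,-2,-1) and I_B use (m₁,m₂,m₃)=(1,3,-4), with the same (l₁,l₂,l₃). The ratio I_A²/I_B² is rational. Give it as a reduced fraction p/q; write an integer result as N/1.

Same 3,3,4: normalisation and zero-m 3j drop out of the ratio.
A: Δ: 2! 4! 4! / 11! → 1/34650; sum: t=0:+1/288 = 1/288; 3j²(3 3 4; 3 -2 -1) = Δ·Π!·Σ² = 5/231  (sign -1)
B: Δ: 2! 4! 4! / 11! → 1/34650; sum: t=2:+1/1152 = 1/1152; 3j²(3 3 4; 1 3 -4) = Δ·Π!·Σ² = 1/33  (sign +1)
I_A²/I_B² = (5/231)/(1/33) = 5/7

5/7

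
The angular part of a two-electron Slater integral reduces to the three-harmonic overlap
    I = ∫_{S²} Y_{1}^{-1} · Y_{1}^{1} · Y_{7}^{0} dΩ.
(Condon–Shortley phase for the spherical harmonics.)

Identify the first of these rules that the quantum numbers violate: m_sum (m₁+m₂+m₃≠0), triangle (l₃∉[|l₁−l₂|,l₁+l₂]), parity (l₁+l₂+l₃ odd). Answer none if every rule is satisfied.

Σmᵢ = 0  ✓
l₃∈[|l₁−l₂|,l₁+l₂]=[0,2], have l₃=7  ✗
Σlᵢ = 9 ⇒ odd

triangle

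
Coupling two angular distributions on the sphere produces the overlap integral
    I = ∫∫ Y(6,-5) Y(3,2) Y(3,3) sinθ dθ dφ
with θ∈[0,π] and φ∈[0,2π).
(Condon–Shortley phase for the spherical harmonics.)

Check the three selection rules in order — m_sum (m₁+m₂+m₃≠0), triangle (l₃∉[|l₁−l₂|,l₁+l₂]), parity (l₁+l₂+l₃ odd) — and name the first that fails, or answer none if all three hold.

none

azimuthal sum: -5 + 2 + 3 = 0  ✓
3 ≤ 3 ≤ 9 (triangle on l)  ✓
L = 6 + 3 + 3 = 12 (even)  ✓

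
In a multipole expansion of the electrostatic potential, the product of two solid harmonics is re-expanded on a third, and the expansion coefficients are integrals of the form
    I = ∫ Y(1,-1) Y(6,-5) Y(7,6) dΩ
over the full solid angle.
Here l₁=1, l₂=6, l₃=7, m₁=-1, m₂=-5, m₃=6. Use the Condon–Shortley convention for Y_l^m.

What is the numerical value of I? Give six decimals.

0.309019

Checks pass: Σm=0; 14 even; l₃=7∈[5,7].
(2·1+1)(2·6+1)(2·7+1) = 585
Δ: 0! 2! 12! / 15! → 1/1365
sum: t=0:+1/518400 = 1/518400
3j²(1 6 7; 0 0 0) = Δ·Π!·Σ² = 7/195  (sign -1)
sum: t=0:+1/79833600 = 1/79833600
3j²(1 6 7; -1 -5 6) = Δ·Π!·Σ² = 2/35  (sign -1)
combine: 4πI² = 585·7/195·2/35 = 6/5
take √, sign +1: I = 0.30901936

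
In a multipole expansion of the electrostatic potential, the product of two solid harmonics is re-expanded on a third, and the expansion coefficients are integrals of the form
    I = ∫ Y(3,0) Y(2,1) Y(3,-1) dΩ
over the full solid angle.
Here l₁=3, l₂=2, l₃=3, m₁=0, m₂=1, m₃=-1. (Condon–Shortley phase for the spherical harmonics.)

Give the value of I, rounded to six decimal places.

-0.059471

Rules hold: Σm=0, L=8 even, 1≤3≤5.
N = 7·5·7 = 245
Δ = 2!·4!·2!/9! = 1/3780
Racah Σ t=0..2: t=0:+1/24 t=1:−1/4 t=2:+1/24 = -1/6
⇒ 3j(3 2 3; 0 0 0)² = 4/105, sgn +1
Racah Σ t=1..2: t=1:−1/8 t=2:+1/12 = -1/24
⇒ 3j(3 2 3; 0 1 -1)² = 1/210, sgn -1
4πI² = N·(3j₀)²·(3jₘ)² = 2/45
I = -1·√(0.0444444/4π) = -0.05947080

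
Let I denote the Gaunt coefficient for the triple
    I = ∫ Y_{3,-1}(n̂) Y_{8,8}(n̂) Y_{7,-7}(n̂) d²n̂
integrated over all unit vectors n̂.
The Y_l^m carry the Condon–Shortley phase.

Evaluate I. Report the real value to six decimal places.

-0.231023

Rules hold: Σm=0, L=18 even, 5≤7≤11.
N = 7·17·15 = 1785
Δ = 4!·2!·12!/19! = 1/5290740
Racah Σ t=1..3: t=1:−1/7257600 t=2:+1/2073600 t=3:−1/7257600 = 1/4838400
⇒ 3j(3 8 7; 0 0 0)² = 252/20995, sgn -1
Racah Σ t=4..4: t=4:+1/22992076800 = 1/22992076800
⇒ 3j(3 8 7; -1 8 -7)² = 91/2907, sgn +1
4πI² = N·(3j₀)²·(3jₘ)² = 4116/6137
I = -1·√(0.670686/4π) = -0.23102272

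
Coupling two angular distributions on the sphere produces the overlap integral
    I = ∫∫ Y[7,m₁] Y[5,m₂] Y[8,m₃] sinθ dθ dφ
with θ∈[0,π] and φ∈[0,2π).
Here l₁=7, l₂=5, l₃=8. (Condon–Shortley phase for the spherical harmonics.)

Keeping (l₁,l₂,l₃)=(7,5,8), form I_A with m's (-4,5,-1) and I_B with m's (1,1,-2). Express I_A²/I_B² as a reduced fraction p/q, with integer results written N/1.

39600/38809

Shared (l₁,l₂,l₃)=(7,5,8): N and (l;000)² cancel in I_A²/I_B².
A: Δ = 4!·10!·6!/21! = 1/814773960; Racah Σ t=4..4: t=4:+1/522547200 = 1/522547200; ⇒ 3j(7 5 8; -4 5 -1)² = 30/4199, sgn -1
B: Δ = 4!·10!·6!/21! = 1/814773960; Racah Σ t=0..4: t=0:+1/298598400 t=1:−1/10368000 t=2:+1/3317760 t=3:−1/6531840 t=4:+1/92897280 = 197/2985984000; ⇒ 3j(7 5 8; 1 1 -2)² = 38809/5542680, sgn +1
I_A²/I_B² = (30/4199)/(38809/5542680) = 39600/38809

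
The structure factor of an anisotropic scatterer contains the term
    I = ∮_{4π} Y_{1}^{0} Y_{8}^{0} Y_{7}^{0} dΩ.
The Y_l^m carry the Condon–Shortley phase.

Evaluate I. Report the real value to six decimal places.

0.244780

m-sum 0 ✓  L=16 even ✓  7≤7≤9 ✓
Π(2lᵢ+1) = 3×17×15 = 765
triangle coeff Δ(1,8,7) = 1/2040
Σ_t [1,1]: t=1:−1/25401600 = -1/25401600
(3j)²=8/255 [(1 8 7; 0 0 0)], sign=+1
(m-triple is (0,0,0) — same symbol as above.)
⇒ 4πI² = 64/85
I = (+1)√(64/85/(4π)) = 0.24477981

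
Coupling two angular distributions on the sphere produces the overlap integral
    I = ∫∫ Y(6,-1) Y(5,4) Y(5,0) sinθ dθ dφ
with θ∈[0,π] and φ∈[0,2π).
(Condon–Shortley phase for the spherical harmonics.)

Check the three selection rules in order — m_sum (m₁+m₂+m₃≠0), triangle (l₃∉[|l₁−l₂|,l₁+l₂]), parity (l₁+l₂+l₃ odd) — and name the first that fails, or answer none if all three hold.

azimuthal sum: -1 + 4 + 0 = 3  ✗
1 ≤ 5 ≤ 11 (triangle on l)
L = 6 + 5 + 5 = 16 (even)

m_sum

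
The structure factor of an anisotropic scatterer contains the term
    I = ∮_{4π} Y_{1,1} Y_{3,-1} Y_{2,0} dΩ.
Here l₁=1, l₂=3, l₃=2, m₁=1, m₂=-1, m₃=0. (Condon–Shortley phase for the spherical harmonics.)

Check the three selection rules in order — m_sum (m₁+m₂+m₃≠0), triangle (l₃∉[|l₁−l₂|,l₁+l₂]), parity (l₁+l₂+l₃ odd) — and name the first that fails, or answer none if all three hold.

m₁+m₂+m₃ = 1 − 1 + 0 = 0  ✓
triangle: |1−3|=2 ≤ l₃=2 ≤ 1+3=4  ✓
parity: l₁+l₂+l₃ = 6 is even  ✓

none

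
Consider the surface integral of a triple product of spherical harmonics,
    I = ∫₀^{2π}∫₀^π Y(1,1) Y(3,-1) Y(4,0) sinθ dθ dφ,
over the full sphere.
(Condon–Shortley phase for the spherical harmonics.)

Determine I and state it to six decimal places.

Rules hold: Σm=0, L=8 even, 2≤4≤4.
N = 3·7·9 = 189
Δ = 0!·2!·6!/9! = 1/252
Racah Σ t=0..0: t=0:+1/36 = 1/36
⇒ 3j(1 3 4; 0 0 0)² = 4/63, sgn +1
Racah Σ t=0..0: t=0:+1/96 = 1/96
⇒ 3j(1 3 4; 1 -1 0)² = 1/42, sgn +1
4πI² = N·(3j₀)²·(3jₘ)² = 2/7
I = +1·√(0.285714/4π) = 0.15078601

0.150786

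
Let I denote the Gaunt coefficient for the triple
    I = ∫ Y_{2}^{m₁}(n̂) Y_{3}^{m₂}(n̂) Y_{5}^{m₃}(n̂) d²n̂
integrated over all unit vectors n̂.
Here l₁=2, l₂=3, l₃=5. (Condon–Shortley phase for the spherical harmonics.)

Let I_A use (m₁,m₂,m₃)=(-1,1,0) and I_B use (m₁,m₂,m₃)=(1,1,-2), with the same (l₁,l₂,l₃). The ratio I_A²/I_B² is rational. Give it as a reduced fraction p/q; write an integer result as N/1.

l's match ⇒ only the (l;m) 3-j factors differ between A and B.
A: triangle coeff Δ(2,3,5) = 1/2310; Σ_t [0,0]: t=0:+1/288 = 1/288; (3j)²=5/231 [(2 3 5; -1 1 0)], sign=-1
B: triangle coeff Δ(2,3,5) = 1/2310; Σ_t [0,0]: t=0:+1/288 = 1/288; (3j)²=1/22 [(2 3 5; 1 1 -2)], sign=-1
I_A²/I_B² = (5/231)/(1/22) = 10/21

10/21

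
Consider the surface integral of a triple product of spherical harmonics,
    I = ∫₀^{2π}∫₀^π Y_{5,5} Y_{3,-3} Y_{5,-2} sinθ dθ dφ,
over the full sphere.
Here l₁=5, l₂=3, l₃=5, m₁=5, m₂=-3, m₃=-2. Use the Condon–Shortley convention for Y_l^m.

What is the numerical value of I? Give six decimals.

L=13 odd ⇒ parity kills the (l;000) factor ⇒ I = 0

0.000000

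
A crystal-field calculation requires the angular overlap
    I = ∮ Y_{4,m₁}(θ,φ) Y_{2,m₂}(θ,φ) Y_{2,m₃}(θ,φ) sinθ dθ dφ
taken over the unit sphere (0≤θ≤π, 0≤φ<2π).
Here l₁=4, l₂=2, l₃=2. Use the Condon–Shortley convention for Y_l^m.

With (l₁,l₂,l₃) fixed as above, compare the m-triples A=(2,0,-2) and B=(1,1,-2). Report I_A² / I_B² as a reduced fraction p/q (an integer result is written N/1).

3/1

Same 4,2,2: normalisation and zero-m 3j drop out of the ratio.
A: Δ: 4! 4! 0! / 9! → 1/630; sum: t=2:+1/96 = 1/96; 3j²(4 2 2; 2 0 -2) = Δ·Π!·Σ² = 1/42  (sign +1)
B: Δ: 4! 4! 0! / 9! → 1/630; sum: t=3:−1/144 = -1/144; 3j²(4 2 2; 1 1 -2) = Δ·Π!·Σ² = 1/126  (sign -1)
I_A²/I_B² = (1/42)/(1/126) = 3/1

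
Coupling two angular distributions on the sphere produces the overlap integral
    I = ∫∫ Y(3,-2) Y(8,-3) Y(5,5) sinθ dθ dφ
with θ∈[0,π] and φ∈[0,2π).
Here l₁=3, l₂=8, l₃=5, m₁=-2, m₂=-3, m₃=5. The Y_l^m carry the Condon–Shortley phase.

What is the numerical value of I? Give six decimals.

-0.013924

m-sum 0 ✓  L=16 even ✓  5≤5≤11 ✓
Π(2lᵢ+1) = 7×17×11 = 1309
triangle coeff Δ(3,8,5) = 1/136136
Σ_t [3,3]: t=3:−1/518400 = -1/518400
(3j)²=56/2431 [(3 8 5; 0 0 0)], sign=+1
Σ_t [5,5]: t=5:−1/435456000 = -1/435456000
(3j)²=1/12376 [(3 8 5; -2 -3 5)], sign=-1
⇒ 4πI² = 7/2873
I = (-1)√(7/2873/(4π)) = -0.01392439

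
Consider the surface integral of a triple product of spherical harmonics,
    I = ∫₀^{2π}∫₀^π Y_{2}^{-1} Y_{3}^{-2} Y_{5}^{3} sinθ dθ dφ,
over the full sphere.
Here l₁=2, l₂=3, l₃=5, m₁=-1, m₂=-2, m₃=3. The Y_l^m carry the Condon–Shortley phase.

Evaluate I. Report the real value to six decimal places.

-0.253584

Rules hold: Σm=0, L=10 even, 1≤5≤5.
N = 5·7·11 = 385
Δ = 0!·4!·6!/11! = 1/2310
Racah Σ t=0..0: t=0:+1/144 = 1/144
⇒ 3j(2 3 5; 0 0 0)² = 10/231, sgn -1
Racah Σ t=0..0: t=0:+1/720 = 1/720
⇒ 3j(2 3 5; -1 -2 3)² = 8/165, sgn +1
4πI² = N·(3j₀)²·(3jₘ)² = 80/99
I = -1·√(0.808081/4π) = -0.25358436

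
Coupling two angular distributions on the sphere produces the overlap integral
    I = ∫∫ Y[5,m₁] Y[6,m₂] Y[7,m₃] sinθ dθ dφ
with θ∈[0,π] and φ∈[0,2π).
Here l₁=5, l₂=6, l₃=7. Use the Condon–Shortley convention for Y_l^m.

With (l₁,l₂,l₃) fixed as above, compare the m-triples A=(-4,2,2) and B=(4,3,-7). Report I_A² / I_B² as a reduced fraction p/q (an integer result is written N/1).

686/1287

Same 5,6,7: normalisation and zero-m 3j drop out of the ratio.
A: Δ: 4! 6! 8! / 19! → 1/174594420; sum: t=3:−1/3110400 t=4:+1/1658880 = 7/24883200; 3j²(5 6 7; -4 2 2) = Δ·Π!·Σ² = 4802/692835  (sign -1)
B: Δ: 4! 6! 8! / 19! → 1/174594420; sum: t=1:−1/174182400 = -1/174182400; 3j²(5 6 7; 4 3 -7) = Δ·Π!·Σ² = 21/1615  (sign -1)
I_A²/I_B² = (4802/692835)/(21/1615) = 686/1287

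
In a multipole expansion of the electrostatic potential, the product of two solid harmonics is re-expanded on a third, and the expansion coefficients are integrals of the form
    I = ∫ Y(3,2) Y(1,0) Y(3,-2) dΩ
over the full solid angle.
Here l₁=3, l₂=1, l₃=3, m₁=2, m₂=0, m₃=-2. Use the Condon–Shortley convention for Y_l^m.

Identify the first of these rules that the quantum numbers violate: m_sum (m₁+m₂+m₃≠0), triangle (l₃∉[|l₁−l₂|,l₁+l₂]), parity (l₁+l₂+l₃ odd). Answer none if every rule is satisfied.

Σmᵢ = 0  ✓
l₃∈[|l₁−l₂|,l₁+l₂]=[2,4], have l₃=3  ✓
Σlᵢ = 7 ⇒ odd  ✗

parity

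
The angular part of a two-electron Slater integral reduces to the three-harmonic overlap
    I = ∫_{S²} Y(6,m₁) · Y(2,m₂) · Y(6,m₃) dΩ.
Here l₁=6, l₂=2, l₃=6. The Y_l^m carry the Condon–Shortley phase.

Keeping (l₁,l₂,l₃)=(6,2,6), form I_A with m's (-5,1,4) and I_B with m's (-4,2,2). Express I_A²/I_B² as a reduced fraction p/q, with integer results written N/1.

l's match ⇒ only the (l;m) 3-j factors differ between A and B.
A: triangle coeff Δ(6,2,6) = 1/90090; Σ_t [1,2]: t=1:−1/7257600 t=2:+1/725760 = 1/806400; (3j)²=27/910 [(6 2 6; -5 1 4)], sign=+1
B: triangle coeff Δ(6,2,6) = 1/90090; Σ_t [2,2]: t=2:+1/322560 = 1/322560; (3j)²=18/1001 [(6 2 6; -4 2 2)], sign=+1
I_A²/I_B² = (27/910)/(18/1001) = 33/20

33/20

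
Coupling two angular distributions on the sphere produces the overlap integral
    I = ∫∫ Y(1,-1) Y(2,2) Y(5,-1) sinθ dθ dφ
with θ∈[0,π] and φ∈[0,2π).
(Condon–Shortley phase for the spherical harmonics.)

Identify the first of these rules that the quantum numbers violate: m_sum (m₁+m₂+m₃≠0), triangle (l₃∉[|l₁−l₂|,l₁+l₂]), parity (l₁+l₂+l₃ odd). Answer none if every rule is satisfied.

azimuthal sum: -1 + 2 − 1 = 0  ✓
1 ≤ 5 ≤ 3 (triangle on l)  ✗
L = 1 + 2 + 5 = 8 (even)

triangle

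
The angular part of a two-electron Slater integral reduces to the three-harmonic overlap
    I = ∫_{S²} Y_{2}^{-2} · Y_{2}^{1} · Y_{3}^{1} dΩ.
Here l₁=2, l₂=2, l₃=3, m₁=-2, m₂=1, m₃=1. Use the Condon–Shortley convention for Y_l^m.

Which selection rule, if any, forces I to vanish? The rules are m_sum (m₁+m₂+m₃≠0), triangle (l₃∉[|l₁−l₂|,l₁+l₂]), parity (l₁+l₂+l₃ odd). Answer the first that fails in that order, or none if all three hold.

azimuthal sum: -2 + 1 + 1 = 0  ✓
0 ≤ 3 ≤ 4 (triangle on l)  ✓
L = 2 + 2 + 3 = 7 (odd)  ✗

parity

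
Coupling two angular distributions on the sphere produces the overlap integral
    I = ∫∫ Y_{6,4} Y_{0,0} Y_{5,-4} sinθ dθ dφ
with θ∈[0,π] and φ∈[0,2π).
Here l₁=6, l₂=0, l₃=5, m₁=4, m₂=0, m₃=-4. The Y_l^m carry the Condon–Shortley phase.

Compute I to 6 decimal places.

|6−0|≤5≤6+0 violated ⇒ I = 0

0.000000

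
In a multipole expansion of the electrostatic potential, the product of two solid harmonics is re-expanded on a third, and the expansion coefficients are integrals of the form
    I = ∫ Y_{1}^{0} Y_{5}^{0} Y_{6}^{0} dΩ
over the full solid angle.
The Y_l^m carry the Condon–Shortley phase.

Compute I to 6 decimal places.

0.245154

Checks pass: Σm=0; 12 even; l₃=6∈[4,6].
(2·1+1)(2·5+1)(2·6+1) = 429
Δ: 0! 2! 10! / 13! → 1/858
sum: t=0:+1/14400 = 1/14400
3j²(1 5 6; 0 0 0) = Δ·Π!·Σ² = 6/143  (sign +1)
(m-triple is (0,0,0) — same symbol as above.)
combine: 4πI² = 429·6/143·6/143 = 108/143
take √, sign +1: I = 0.24515397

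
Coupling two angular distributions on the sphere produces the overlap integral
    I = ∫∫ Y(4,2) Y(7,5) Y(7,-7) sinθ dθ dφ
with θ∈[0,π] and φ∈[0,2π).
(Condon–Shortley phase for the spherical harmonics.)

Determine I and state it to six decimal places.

Checks pass: Σm=0; 18 even; l₃=7∈[3,11].
(2·4+1)(2·7+1)(2·7+1) = 2025
Δ: 4! 4! 10! / 19! → 1/58198140
sum: t=0:+1/17418240 t=1:−1/622080 t=2:+1/230400 t=3:−1/622080 t=4:+1/17418240 = 1/806400
3j²(4 7 7; 0 0 0) = Δ·Π!·Σ² = 2268/230945  (sign -1)
sum: t=2:+1/348364800 = 1/348364800
3j²(4 7 7; 2 5 -7) = Δ·Π!·Σ² = 11/646  (sign +1)
combine: 4πI² = 2025·2268/230945·11/646 = 459270/1356277
take √, sign -1: I = -0.16415530

-0.164155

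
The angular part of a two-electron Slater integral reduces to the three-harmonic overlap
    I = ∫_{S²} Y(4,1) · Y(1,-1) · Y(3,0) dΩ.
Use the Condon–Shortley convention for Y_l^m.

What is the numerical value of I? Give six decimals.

Rules hold: Σm=0, L=8 even, 3≤3≤5.
N = 9·3·7 = 189
Δ = 2!·6!·0!/9! = 1/252
Racah Σ t=1..1: t=1:−1/36 = -1/36
⇒ 3j(4 1 3; 0 0 0)² = 4/63, sgn +1
Racah Σ t=0..0: t=0:+1/72 = 1/72
⇒ 3j(4 1 3; 1 -1 0)² = 5/126, sgn -1
4πI² = N·(3j₀)²·(3jₘ)² = 10/21
I = -1·√(0.47619/4π) = -0.19466390

-0.194664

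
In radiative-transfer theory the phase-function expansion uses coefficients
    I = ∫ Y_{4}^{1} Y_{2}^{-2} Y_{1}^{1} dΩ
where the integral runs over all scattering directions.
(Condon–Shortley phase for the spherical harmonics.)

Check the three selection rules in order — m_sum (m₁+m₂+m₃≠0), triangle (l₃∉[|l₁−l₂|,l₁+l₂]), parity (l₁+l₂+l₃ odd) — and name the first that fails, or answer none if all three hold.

azimuthal sum: 1 − 2 + 1 = 0  ✓
2 ≤ 1 ≤ 6 (triangle on l)  ✗
L = 4 + 2 + 1 = 7 (odd)

triangle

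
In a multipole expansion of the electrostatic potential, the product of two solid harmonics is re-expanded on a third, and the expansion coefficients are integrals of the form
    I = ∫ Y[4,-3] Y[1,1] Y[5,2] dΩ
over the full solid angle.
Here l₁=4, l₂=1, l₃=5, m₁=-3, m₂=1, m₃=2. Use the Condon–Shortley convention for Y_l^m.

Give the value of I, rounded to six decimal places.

0.085055

Checks pass: Σm=0; 10 even; l₃=5∈[3,5].
(2·4+1)(2·1+1)(2·5+1) = 297
Δ: 0! 8! 2! / 11! → 1/495
sum: t=0:+1/576 = 1/576
3j²(4 1 5; 0 0 0) = Δ·Π!·Σ² = 5/99  (sign -1)
sum: t=0:+1/10080 = 1/10080
3j²(4 1 5; -3 1 2) = Δ·Π!·Σ² = 1/165  (sign -1)
combine: 4πI² = 297·5/99·1/165 = 1/11
take √, sign +1: I = 0.08505478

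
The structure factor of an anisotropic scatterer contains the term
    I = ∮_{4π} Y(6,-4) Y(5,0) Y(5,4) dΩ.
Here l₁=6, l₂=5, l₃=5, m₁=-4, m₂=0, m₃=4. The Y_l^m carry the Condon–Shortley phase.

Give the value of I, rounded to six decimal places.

-0.082328

m-sum 0 ✓  L=16 even ✓  1≤5≤11 ✓
Π(2lᵢ+1) = 13×11×11 = 1573
triangle coeff Δ(6,5,5) = 1/28588560
Σ_t [1,5]: t=1:−1/345600 t=2:+1/13824 t=3:−1/5184 t=4:+1/13824 t=5:−1/345600 = -7/129600
(3j)²=80/7293 [(6 5 5; 0 0 0)], sign=+1
Σ_t [4,5]: t=4:+1/207360 t=5:−1/345600 = 1/518400
(3j)²=12/2431 [(6 5 5; -4 0 4)], sign=-1
⇒ 4πI² = 320/3757
I = (-1)√(320/3757/(4π)) = -0.08232836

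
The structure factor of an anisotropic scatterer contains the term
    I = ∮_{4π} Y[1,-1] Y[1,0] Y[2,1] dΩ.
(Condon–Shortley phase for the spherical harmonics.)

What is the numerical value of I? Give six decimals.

m-sum 0 ✓  L=4 even ✓  0≤2≤2 ✓
Π(2lᵢ+1) = 3×3×5 = 45
triangle coeff Δ(1,1,2) = 1/30
Σ_t [0,0]: t=0:+1/1 = 1/1
(3j)²=2/15 [(1 1 2; 0 0 0)], sign=+1
Σ_t [0,0]: t=0:+1/2 = 1/2
(3j)²=1/10 [(1 1 2; -1 0 1)], sign=-1
⇒ 4πI² = 3/5
I = (-1)√(3/5/(4π)) = -0.21850969

-0.218510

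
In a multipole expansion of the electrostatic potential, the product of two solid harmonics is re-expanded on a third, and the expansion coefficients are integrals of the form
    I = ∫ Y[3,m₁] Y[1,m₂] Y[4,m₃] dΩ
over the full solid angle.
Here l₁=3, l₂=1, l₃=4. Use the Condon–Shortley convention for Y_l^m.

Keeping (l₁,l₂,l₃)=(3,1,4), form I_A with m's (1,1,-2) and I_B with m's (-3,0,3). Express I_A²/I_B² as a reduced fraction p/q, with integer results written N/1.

l's match ⇒ only the (l;m) 3-j factors differ between A and B.
A: triangle coeff Δ(3,1,4) = 1/252; Σ_t [0,0]: t=0:+1/96 = 1/96; (3j)²=5/84 [(3 1 4; 1 1 -2)], sign=+1
B: triangle coeff Δ(3,1,4) = 1/252; Σ_t [0,0]: t=0:+1/720 = 1/720; (3j)²=1/36 [(3 1 4; -3 0 3)], sign=-1
I_A²/I_B² = (5/84)/(1/36) = 15/7

15/7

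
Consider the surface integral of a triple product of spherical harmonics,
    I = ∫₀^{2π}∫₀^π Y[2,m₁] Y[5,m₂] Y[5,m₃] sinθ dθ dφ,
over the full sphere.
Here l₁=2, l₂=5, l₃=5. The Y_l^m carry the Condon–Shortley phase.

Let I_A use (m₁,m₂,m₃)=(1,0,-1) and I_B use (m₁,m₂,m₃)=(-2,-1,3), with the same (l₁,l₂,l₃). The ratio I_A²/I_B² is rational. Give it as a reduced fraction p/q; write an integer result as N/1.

l's match ⇒ only the (l;m) 3-j factors differ between A and B.
A: triangle coeff Δ(2,5,5) = 1/38610; Σ_t [0,1]: t=0:+1/1440 t=1:−1/1152 = -1/5760; (3j)²=1/858 [(2 5 5; 1 0 -1)], sign=-1
B: triangle coeff Δ(2,5,5) = 1/38610; Σ_t [2,2]: t=2:+1/5760 = 1/5760; (3j)²=56/2145 [(2 5 5; -2 -1 3)], sign=+1
I_A²/I_B² = (1/858)/(56/2145) = 5/112

5/112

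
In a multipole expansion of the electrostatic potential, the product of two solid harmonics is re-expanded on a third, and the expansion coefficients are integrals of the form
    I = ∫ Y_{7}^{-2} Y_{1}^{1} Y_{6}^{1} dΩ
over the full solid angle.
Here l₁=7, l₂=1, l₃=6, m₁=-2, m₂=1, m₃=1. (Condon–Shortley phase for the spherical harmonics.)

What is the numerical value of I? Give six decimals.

0.209937

Rules hold: Σm=0, L=14 even, 6≤6≤8.
N = 15·3·13 = 585
Δ = 2!·12!·0!/15! = 1/1365
Racah Σ t=1..1: t=1:−1/518400 = -1/518400
⇒ 3j(7 1 6; 0 0 0)² = 7/195, sgn -1
Racah Σ t=2..2: t=2:+1/1209600 = 1/1209600
⇒ 3j(7 1 6; -2 1 1)² = 12/455, sgn -1
4πI² = N·(3j₀)²·(3jₘ)² = 36/65
I = +1·√(0.553846/4π) = 0.20993732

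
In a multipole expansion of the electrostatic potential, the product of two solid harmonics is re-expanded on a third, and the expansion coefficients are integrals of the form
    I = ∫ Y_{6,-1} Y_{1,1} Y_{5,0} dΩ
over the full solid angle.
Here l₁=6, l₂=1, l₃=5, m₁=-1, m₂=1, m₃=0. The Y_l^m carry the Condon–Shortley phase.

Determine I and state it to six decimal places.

Checks pass: Σm=0; 12 even; l₃=5∈[5,7].
(2·6+1)(2·1+1)(2·5+1) = 429
Δ: 2! 10! 0! / 13! → 1/858
sum: t=1:−1/14400 = -1/14400
3j²(6 1 5; 0 0 0) = Δ·Π!·Σ² = 6/143  (sign +1)
sum: t=2:+1/28800 = 1/28800
3j²(6 1 5; -1 1 0) = Δ·Π!·Σ² = 7/286  (sign -1)
combine: 4πI² = 429·6/143·7/286 = 63/143
take √, sign -1: I = -0.18723944

-0.187239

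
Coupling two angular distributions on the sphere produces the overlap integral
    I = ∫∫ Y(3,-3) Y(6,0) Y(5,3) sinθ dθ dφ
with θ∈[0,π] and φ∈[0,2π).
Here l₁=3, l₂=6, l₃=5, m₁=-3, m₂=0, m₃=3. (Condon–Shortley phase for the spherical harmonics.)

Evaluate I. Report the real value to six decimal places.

m-sum 0 ✓  L=14 even ✓  3≤5≤9 ✓
Π(2lᵢ+1) = 7×13×11 = 1001
triangle coeff Δ(3,6,5) = 1/675675
Σ_t [1,3]: t=1:−1/8640 t=2:+1/2304 t=3:−1/8640 = 7/34560
(3j)²=7/429 [(3 6 5; 0 0 0)], sign=-1
Σ_t [4,4]: t=4:+1/69120 = 1/69120
(3j)²=4/429 [(3 6 5; -3 0 3)], sign=+1
⇒ 4πI² = 196/1287
I = (-1)√(196/1287/(4π)) = -0.11008644

-0.110086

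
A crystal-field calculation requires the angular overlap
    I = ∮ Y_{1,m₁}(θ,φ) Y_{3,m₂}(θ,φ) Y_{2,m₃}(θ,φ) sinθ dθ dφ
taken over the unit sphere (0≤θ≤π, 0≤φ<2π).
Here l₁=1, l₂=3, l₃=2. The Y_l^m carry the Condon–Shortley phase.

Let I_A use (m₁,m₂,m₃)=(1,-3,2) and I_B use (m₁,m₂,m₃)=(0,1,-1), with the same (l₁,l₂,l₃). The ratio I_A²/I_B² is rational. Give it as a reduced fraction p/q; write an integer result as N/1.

15/8

Same 1,3,2: normalisation and zero-m 3j drop out of the ratio.
A: Δ: 2! 0! 4! / 7! → 1/105; sum: t=0:+1/48 = 1/48; 3j²(1 3 2; 1 -3 2) = Δ·Π!·Σ² = 1/7  (sign +1)
B: Δ: 2! 0! 4! / 7! → 1/105; sum: t=1:−1/6 = -1/6; 3j²(1 3 2; 0 1 -1) = Δ·Π!·Σ² = 8/105  (sign +1)
I_A²/I_B² = (1/7)/(8/105) = 15/8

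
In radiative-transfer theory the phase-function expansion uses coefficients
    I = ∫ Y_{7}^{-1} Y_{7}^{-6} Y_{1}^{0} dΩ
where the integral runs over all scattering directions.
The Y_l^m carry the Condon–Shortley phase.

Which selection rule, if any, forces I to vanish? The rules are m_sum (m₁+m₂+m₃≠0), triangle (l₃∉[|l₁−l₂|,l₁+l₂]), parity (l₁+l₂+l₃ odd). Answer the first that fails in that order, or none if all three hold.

Σmᵢ = -7  ✗
l₃∈[|l₁−l₂|,l₁+l₂]=[0,14], have l₃=1
Σlᵢ = 15 ⇒ odd

m_sum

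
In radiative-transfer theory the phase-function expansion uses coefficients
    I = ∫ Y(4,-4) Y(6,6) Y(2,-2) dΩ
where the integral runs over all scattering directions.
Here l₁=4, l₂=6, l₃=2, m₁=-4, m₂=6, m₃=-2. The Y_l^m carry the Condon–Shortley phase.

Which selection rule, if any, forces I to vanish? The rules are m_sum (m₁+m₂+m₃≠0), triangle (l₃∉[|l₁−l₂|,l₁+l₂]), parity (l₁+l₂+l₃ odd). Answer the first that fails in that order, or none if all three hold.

azimuthal sum: -4 + 6 − 2 = 0  ✓
2 ≤ 2 ≤ 10 (triangle on l)  ✓
L = 4 + 6 + 2 = 12 (even)  ✓

none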